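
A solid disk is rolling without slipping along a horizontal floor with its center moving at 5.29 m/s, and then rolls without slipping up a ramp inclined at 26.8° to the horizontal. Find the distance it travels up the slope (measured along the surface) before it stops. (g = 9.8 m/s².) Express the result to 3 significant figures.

Here I = (1/2)MR², so the shape factor k = I/(MR²) = 0.5.
The rolling condition ω = v/R makes the rotational term ½I(v/R)² = ½kMv², so KE_total = ½(1+k)Mv² = (3/4)Mv².
Setting this equal to Mgh gives the vertical rise h = (1+k)v₀²/(2g) = 1.5×5.29²/(2×9.8) = 2.142 m.
Along the incline, d = h/sinθ = 2.142/sin26.8° ≈ 4.75 m.

d ≈ 4.75 m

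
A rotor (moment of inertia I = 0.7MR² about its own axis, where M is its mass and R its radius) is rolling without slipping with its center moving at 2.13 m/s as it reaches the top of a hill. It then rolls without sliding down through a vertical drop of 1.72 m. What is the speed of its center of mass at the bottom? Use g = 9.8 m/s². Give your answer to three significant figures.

v ≈ 4.94 m/s

The moment of inertia is 0.7MR², giving k ≡ I/(MR²) = 0.7.
Since it rolls without slipping, ω = v/R and KE = ½Mv² + ½Iω² = ½(1+k)Mv² = (17/20)Mv².
Conserving energy between top and bottom: (17/20)Mv² = (17/20)Mv₀² + Mgh, hence v² = v₀² + 2gh/(1+k).
v = √(2.13² + 2×9.8×1.72/1.7) = √24.37 ≈ 4.94 m/s.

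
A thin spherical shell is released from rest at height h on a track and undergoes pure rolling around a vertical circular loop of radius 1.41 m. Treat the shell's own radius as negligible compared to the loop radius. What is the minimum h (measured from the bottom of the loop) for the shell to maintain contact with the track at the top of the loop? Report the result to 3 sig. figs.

The moment of inertia is (2/3)MR², giving k ≡ I/(MR²) = 2/3.
At the top, contact is just lost when gravity alone supplies the centripetal force: Mg = Mv_top²/r, i.e. v_top² = gr.
With ω = v/R, the kinetic energy at speed v is ½(1+k)Mv² = (5/6)Mv².
Energy conservation from release (height h) to the top (height 2r): Mgh = Mg(2r) + (5/6)M·gr.
Thus h_min = 2r + (1+k)r/2 = r(2 + 1.667/2) = 1.41 × 2.833 ≈ 4.00 m.

h_min ≈ 4.00 m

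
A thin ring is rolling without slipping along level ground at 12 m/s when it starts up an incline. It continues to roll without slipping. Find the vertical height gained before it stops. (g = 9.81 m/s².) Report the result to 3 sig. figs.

h ≈ 14.7 m

Here I = MR², so the shape factor k = I/(MR²) = 1.
Pure rolling means v = ωR; then KE = ½Mv² + ½I(v/R)² = ½(1+k)Mv² = Mv².
At the top the kinetic energy is zero, so Mv₀² = Mgh.
Thus h = (1+k)v₀²/(2g) = 2 × 12² / (2 × 9.81) ≈ 14.7 m.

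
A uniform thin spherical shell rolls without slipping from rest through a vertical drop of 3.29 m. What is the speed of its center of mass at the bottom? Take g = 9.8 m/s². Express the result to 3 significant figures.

v ≈ 6.22 m/s

With I = (2/3)MR², the ratio k = I/(MR²) is 2/3.
Pure rolling means v = ωR; then KE = ½Mv² + ½I(v/R)² = ½(1+k)Mv² = (5/6)Mv².
Energy conservation: Mgh = (5/6)Mv², so v = √(2gh/(1+k)) = √(2 × 9.8 × 3.29 / 1.667) ≈ 6.22 m/s.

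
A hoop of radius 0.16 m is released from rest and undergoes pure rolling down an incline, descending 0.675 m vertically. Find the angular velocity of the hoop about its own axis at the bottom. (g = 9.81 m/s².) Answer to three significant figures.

With I = MR², the ratio k = I/(MR²) is 1.
Since it rolls without slipping, ω = v/R and KE = ½Mv² + ½Iω² = ½(1+k)Mv² = Mv².
Energy conservation Mgh = ½(1+k)Mv² gives v = √(2gh/(1+k)) = √(2 × 9.81 × 0.675 / 2) = 2.573 m/s.
The angular speed follows from ω = v/R = 2.573/0.16 ≈ 16.1 rad/s.

ω ≈ 16.1 rad/s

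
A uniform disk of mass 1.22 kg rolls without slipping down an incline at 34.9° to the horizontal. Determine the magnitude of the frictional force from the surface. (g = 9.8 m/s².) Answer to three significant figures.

The moment of inertia is (1/2)MR², giving k ≡ I/(MR²) = 0.5.
Along the incline Mg sinθ − f = Ma, and torque about the center fR = Iα = kMR²(a/R) gives f = kMa.
Combining, a = g sinθ/(1+k) and f = kMa = kMg sinθ/(1+k).
f = 0.5 × 1.22 × 9.8 × sin34.9° / 1.5 ≈ 2.28 N.

f ≈ 2.28 N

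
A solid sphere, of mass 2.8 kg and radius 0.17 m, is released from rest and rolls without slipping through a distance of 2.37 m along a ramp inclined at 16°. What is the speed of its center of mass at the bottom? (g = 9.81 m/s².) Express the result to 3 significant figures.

For this body I = (2/5)MR², i.e. k = I/(MR²) = 0.4.
Pure rolling means v = ωR; then KE = ½Mv² + ½I(v/R)² = ½(1+k)Mv² = (7/10)Mv².
The vertical drop is h = L sinθ = 2.37 × sin16° = 0.6533 m.
Energy conservation: Mgh = (7/10)Mv², so v = √(2gh/(1+k)) = √(2 × 9.81 × 0.6533 / 1.4) ≈ 3.03 m/s.

v ≈ 3.03 m/s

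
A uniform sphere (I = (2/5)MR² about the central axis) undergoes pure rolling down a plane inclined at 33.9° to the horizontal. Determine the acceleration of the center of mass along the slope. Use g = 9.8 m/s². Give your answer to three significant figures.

Here I = (2/5)MR², so the shape factor k = I/(MR²) = 0.4.
Newton's second law down the slope: Mg sinθ − f = Ma. The torque equation fR = Iα (with α = a/R) gives f = kMa.
Eliminating f: Mg sinθ = (1+k)Ma, so a = g sinθ/(1+k) = 9.8 × sin33.9° / 1.4 ≈ 3.90 m/s².

a ≈ 3.90 m/s²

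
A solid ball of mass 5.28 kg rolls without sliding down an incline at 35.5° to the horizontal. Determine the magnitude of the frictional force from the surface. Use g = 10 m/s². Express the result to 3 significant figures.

With I = (2/5)MR², the ratio k = I/(MR²) is 0.4.
Translational: Mg sinθ − f = Ma. Rotational about the CM: fR = Iα = kMRa, so f = kMa.
Combining, a = g sinθ/(1+k) and f = kMa = kMg sinθ/(1+k).
f = 0.4 × 5.28 × 10 × sin35.5° / 1.4 ≈ 8.76 N.

f ≈ 8.76 N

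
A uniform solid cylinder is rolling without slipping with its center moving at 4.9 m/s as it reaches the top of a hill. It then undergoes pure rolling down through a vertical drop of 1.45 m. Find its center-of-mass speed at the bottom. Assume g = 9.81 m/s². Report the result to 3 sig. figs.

Here I = (1/2)MR², so the shape factor k = I/(MR²) = 0.5.
The rolling condition ω = v/R makes the rotational term ½I(v/R)² = ½kMv², so KE_total = ½(1+k)Mv² = (3/4)Mv².
Energy conservation: (3/4)Mv₀² + Mgh = (3/4)Mv², so v² = v₀² + 2gh/(1+k).
v = √(4.9² + 2×9.81×1.45/1.5) = √42.98 ≈ 6.56 m/s.

v ≈ 6.56 m/s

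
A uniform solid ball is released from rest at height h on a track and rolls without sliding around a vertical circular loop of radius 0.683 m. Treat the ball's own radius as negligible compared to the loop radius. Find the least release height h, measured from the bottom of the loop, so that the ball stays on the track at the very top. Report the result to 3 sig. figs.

For this body I = (2/5)MR², i.e. k = I/(MR²) = 0.4.
At the top, contact is just lost when gravity alone supplies the centripetal force: Mg = Mv_top²/r, i.e. v_top² = gr.
With ω = v/R, the kinetic energy at speed v is ½(1+k)Mv² = (7/10)Mv².
Energy conservation from release (height h) to the top (height 2r): Mgh = Mg(2r) + (7/10)M·gr.
Thus h_min = 2r + (1+k)r/2 = r(2 + 1.4/2) = 0.683 × 2.7 ≈ 1.84 m.

h_min ≈ 1.84 m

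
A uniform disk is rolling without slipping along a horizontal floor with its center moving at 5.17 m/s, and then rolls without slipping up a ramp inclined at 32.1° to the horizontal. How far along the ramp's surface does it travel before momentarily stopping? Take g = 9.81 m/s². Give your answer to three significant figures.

Here I = (1/2)MR², so the shape factor k = I/(MR²) = 0.5.
Pure rolling means v = ωR; then KE = ½Mv² + ½I(v/R)² = ½(1+k)Mv² = (3/4)Mv².
Setting this equal to Mgh gives the vertical rise h = (1+k)v₀²/(2g) = 1.5×5.17²/(2×9.81) = 2.043 m.
The distance along the slope is d = h/sinθ = 2.043/sin32.1° ≈ 3.85 m.

d ≈ 3.85 m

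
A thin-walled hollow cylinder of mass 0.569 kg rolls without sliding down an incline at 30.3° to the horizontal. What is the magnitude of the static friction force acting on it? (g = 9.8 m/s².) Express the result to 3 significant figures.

With I = MR², the ratio k = I/(MR²) is 1.
Newton's second law down the slope: Mg sinθ − f = Ma. The torque equation fR = Iα (with α = a/R) gives f = kMa.
Combining, a = g sinθ/(1+k) and f = kMa = kMg sinθ/(1+k).
f = 1 × 0.569 × 9.8 × sin30.3° / 2 ≈ 1.41 N.

f ≈ 1.41 N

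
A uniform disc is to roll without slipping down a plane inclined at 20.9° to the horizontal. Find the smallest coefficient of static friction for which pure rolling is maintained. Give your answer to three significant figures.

μ_min ≈ 0.127

For this body I = (1/2)MR², i.e. k = I/(MR²) = 0.5.
Translational: Mg sinθ − f = Ma. Rotational about the CM: fR = Iα = kMRa, so f = kMa.
These give a = g sinθ/(1+k) and the required friction f = kMg sinθ/(1+k).
The normal force is N = Mg cosθ, so μ_min = f/N = k tanθ/(1+k).
μ_min = 0.5 × tan20.9° / 1.5 ≈ 0.127.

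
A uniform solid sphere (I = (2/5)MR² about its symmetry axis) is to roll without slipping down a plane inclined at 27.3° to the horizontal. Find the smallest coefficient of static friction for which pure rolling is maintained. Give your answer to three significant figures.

μ_min ≈ 0.147

Here I = (2/5)MR², so the shape factor k = I/(MR²) = 0.4.
Along the incline Mg sinθ − f = Ma, and torque about the center fR = Iα = kMR²(a/R) gives f = kMa.
These give a = g sinθ/(1+k) and the required friction f = kMg sinθ/(1+k).
With N = Mg cosθ, the no-slip condition f ≤ μN gives μ_min = f/N = k tanθ/(1+k).
μ_min = 0.4 × tan27.3° / 1.4 ≈ 0.147.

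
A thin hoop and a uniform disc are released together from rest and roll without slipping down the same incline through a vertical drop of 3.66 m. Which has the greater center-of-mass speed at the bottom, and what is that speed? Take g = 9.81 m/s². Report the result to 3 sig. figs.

the uniform disc, at v ≈ 6.92 m/s

For rolling without slipping, Mgh = ½(1+k)Mv² where k = I/(MR²), so v = √(2gh/(1+k)).
Thin hoop: k = 1, giving v = √(2×9.81×3.66/2) = 5.992 m/s.
Uniform disc: k = 0.5, giving v = √(2×9.81×3.66/1.5) = 6.919 m/s.
The smaller k wins: the uniform disc, at ≈ 6.92 m/s.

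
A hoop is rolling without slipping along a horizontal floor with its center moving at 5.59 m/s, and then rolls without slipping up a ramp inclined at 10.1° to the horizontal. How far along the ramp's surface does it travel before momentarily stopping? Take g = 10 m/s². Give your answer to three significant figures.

For this body I = MR², i.e. k = I/(MR²) = 1.
Pure rolling means v = ωR; then KE = ½Mv² + ½I(v/R)² = ½(1+k)Mv² = Mv².
Setting this equal to Mgh gives the vertical rise h = (1+k)v₀²/(2g) = 2×5.59²/(2×10) = 3.125 m.
Along the incline, d = h/sinθ = 3.125/sin10.1° ≈ 17.8 m.

d ≈ 17.8 m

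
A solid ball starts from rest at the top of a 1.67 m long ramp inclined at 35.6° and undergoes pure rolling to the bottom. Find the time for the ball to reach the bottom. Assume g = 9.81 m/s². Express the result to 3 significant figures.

t ≈ 0.905 s

Here I = (2/5)MR², so the shape factor k = I/(MR²) = 0.4.
Newton's second law down the slope: Mg sinθ − f = Ma. The torque equation fR = Iα (with α = a/R) gives f = kMa.
Hence a = g sinθ/(1+k) = 9.81×sin35.6°/1.4 = 4.079 m/s².
Starting from rest, L = ½at², so t = √(2L/a) = √(2×1.67/4.079) ≈ 0.905 s.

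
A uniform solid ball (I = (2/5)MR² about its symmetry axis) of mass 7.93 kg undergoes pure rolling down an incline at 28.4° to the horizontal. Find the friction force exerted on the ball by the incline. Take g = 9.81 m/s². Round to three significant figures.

f ≈ 10.6 N

With I = (2/5)MR², the ratio k = I/(MR²) is 0.4.
Newton's second law down the slope: Mg sinθ − f = Ma. The torque equation fR = Iα (with α = a/R) gives f = kMa.
Combining, a = g sinθ/(1+k) and f = kMa = kMg sinθ/(1+k).
f = 0.4 × 7.93 × 9.81 × sin28.4° / 1.4 ≈ 10.6 N.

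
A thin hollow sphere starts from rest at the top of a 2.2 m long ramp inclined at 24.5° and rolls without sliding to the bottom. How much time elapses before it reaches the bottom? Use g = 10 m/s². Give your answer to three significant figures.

t ≈ 1.33 s

Here I = (2/3)MR², so the shape factor k = I/(MR²) = 2/3.
Newton's second law down the slope: Mg sinθ − f = Ma. The torque equation fR = Iα (with α = a/R) gives f = kMa.
Hence a = g sinθ/(1+k) = 10×sin24.5°/1.667 = 2.488 m/s².
Starting from rest, L = ½at², so t = √(2L/a) = √(2×2.2/2.488) ≈ 1.33 s.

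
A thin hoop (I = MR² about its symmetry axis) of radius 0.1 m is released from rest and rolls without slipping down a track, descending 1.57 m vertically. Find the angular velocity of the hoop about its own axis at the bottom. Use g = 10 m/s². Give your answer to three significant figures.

With I = MR², the ratio k = I/(MR²) is 1.
Since it rolls without slipping, ω = v/R and KE = ½Mv² + ½Iω² = ½(1+k)Mv² = Mv².
Energy conservation Mgh = ½(1+k)Mv² gives v = √(2gh/(1+k)) = √(2 × 10 × 1.57 / 2) = 3.962 m/s.
The angular speed follows from ω = v/R = 3.962/0.1 ≈ 39.6 rad/s.

ω ≈ 39.6 rad/s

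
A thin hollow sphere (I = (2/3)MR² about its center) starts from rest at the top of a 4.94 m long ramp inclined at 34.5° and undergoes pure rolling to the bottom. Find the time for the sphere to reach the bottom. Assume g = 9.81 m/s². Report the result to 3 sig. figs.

t ≈ 1.72 s

The moment of inertia is (2/3)MR², giving k ≡ I/(MR²) = 2/3.
Newton's second law down the slope: Mg sinθ − f = Ma. The torque equation fR = Iα (with α = a/R) gives f = kMa.
Hence a = g sinθ/(1+k) = 9.81×sin34.5°/1.667 = 3.334 m/s².
With constant a from rest, t = √(2L/a) = √(2·4.94/3.334) ≈ 1.72 s.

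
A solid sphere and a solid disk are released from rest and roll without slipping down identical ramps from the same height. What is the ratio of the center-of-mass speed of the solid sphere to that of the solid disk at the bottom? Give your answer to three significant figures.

v_ratio ≈ 1.04

Each satisfies Mgh = ½(1+k)Mv² with k = I/(MR²), so v ∝ 1/√(1+k).
For the solid sphere k = 0.4; for the solid disk k = 0.5.
v₁/v₂ = √((1+k₂)/(1+k₁)) = √(1.5/1.4) ≈ 1.04.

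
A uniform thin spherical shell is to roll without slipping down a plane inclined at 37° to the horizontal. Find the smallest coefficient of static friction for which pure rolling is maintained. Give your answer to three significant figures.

With I = (2/3)MR², the ratio k = I/(MR²) is 2/3.
Along the incline Mg sinθ − f = Ma, and torque about the center fR = Iα = kMR²(a/R) gives f = kMa.
These give a = g sinθ/(1+k) and the required friction f = kMg sinθ/(1+k).
With N = Mg cosθ, the no-slip condition f ≤ μN gives μ_min = f/N = k tanθ/(1+k).
μ_min = (2/3) × tan37° / 1.667 ≈ 0.301.

μ_min ≈ 0.301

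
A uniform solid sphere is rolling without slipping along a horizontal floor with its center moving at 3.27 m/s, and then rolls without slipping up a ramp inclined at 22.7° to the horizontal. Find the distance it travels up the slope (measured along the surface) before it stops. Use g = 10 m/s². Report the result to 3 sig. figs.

d ≈ 1.94 m

Here I = (2/5)MR², so the shape factor k = I/(MR²) = 0.4.
Pure rolling means v = ωR; then KE = ½Mv² + ½I(v/R)² = ½(1+k)Mv² = (7/10)Mv².
Setting this equal to Mgh gives the vertical rise h = (1+k)v₀²/(2g) = 1.4×3.27²/(2×10) = 0.7485 m.
The distance along the slope is d = h/sinθ = 0.7485/sin22.7° ≈ 1.94 m.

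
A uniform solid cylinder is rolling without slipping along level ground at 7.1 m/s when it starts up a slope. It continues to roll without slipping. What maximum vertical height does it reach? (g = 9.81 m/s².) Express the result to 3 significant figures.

h ≈ 3.85 m

For this body I = (1/2)MR², i.e. k = I/(MR²) = 0.5.
Rolling without slipping gives ω = v/R, so the total kinetic energy is ½Mv² + ½Iω² = ½(1+k)Mv² = (3/4)Mv².
At the top the kinetic energy is zero, so (3/4)Mv₀² = Mgh.
Thus h = (1+k)v₀²/(2g) = 1.5 × 7.1² / (2 × 9.81) ≈ 3.85 m.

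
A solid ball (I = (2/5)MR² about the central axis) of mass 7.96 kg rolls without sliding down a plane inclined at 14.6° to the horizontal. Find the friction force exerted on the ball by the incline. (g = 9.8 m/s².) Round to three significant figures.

Here I = (2/5)MR², so the shape factor k = I/(MR²) = 0.4.
Translational: Mg sinθ − f = Ma. Rotational about the CM: fR = Iα = kMRa, so f = kMa.
Combining, a = g sinθ/(1+k) and f = kMa = kMg sinθ/(1+k).
f = 0.4 × 7.96 × 9.8 × sin14.6° / 1.4 ≈ 5.62 N.

f ≈ 5.62 N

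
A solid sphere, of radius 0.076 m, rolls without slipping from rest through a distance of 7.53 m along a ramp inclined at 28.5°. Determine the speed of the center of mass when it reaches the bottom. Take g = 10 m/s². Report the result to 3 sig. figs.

v ≈ 7.16 m/s

For this body I = (2/5)MR², i.e. k = I/(MR²) = 0.4.
Rolling without slipping gives ω = v/R, so the total kinetic energy is ½Mv² + ½Iω² = ½(1+k)Mv² = (7/10)Mv².
The vertical drop is h = L sinθ = 7.53 × sin28.5° = 3.593 m.
Energy conservation: Mgh = (7/10)Mv², so v = √(2gh/(1+k)) = √(2 × 10 × 3.593 / 1.4) ≈ 7.16 m/s.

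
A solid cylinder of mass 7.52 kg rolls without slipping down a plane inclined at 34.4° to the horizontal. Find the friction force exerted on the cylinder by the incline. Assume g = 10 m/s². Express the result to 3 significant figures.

The moment of inertia is (1/2)MR², giving k ≡ I/(MR²) = 0.5.
Newton's second law down the slope: Mg sinθ − f = Ma. The torque equation fR = Iα (with α = a/R) gives f = kMa.
Combining, a = g sinθ/(1+k) and f = kMa = kMg sinθ/(1+k).
f = 0.5 × 7.52 × 10 × sin34.4° / 1.5 ≈ 14.2 N.

f ≈ 14.2 N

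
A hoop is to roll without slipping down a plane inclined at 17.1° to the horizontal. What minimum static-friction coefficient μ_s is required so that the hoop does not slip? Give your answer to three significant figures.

μ_min ≈ 0.154

Here I = MR², so the shape factor k = I/(MR²) = 1.
Newton's second law down the slope: Mg sinθ − f = Ma. The torque equation fR = Iα (with α = a/R) gives f = kMa.
These give a = g sinθ/(1+k) and the required friction f = kMg sinθ/(1+k).
With N = Mg cosθ, the no-slip condition f ≤ μN gives μ_min = f/N = k tanθ/(1+k).
μ_min = 1 × tan17.1° / 2 ≈ 0.154.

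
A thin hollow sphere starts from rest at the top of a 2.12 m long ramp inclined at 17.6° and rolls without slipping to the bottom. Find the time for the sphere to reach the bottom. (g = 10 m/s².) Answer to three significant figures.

With I = (2/3)MR², the ratio k = I/(MR²) is 2/3.
Along the incline Mg sinθ − f = Ma, and torque about the center fR = Iα = kMR²(a/R) gives f = kMa.
Hence a = g sinθ/(1+k) = 10×sin17.6°/1.667 = 1.814 m/s².
Starting from rest, L = ½at², so t = √(2L/a) = √(2×2.12/1.814) ≈ 1.53 s.

t ≈ 1.53 s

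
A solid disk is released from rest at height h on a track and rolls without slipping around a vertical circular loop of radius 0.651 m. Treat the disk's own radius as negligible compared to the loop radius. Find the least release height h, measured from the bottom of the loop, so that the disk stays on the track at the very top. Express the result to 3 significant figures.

The moment of inertia is (1/2)MR², giving k ≡ I/(MR²) = 0.5.
At the top of the loop, the minimum-contact condition is Mg = Mv_top²/r, so v_top² = gr.
With ω = v/R, the kinetic energy at speed v is ½(1+k)Mv² = (3/4)Mv².
Energy conservation from release (height h) to the top (height 2r): Mgh = Mg(2r) + (3/4)M·gr.
Thus h_min = 2r + (1+k)r/2 = r(2 + 1.5/2) = 0.651 × 2.75 ≈ 1.79 m.

h_min ≈ 1.79 m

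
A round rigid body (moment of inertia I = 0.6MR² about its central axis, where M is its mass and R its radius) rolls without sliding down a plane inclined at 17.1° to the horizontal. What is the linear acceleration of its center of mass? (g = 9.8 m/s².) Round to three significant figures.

a ≈ 1.80 m/s²

For this body I = 0.6MR², i.e. k = I/(MR²) = 0.6.
Newton's second law down the slope: Mg sinθ − f = Ma. The torque equation fR = Iα (with α = a/R) gives f = kMa.
Eliminating f: Mg sinθ = (1+k)Ma, so a = g sinθ/(1+k) = 9.8 × sin17.1° / 1.6 ≈ 1.80 m/s².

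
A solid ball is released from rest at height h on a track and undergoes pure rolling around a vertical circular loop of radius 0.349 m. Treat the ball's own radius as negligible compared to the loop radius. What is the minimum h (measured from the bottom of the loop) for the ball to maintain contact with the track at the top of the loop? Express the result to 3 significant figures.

h_min ≈ 0.942 m

For this body I = (2/5)MR², i.e. k = I/(MR²) = 0.4.
At the top of the loop, the minimum-contact condition is Mg = Mv_top²/r, so v_top² = gr.
With ω = v/R, the kinetic energy at speed v is ½(1+k)Mv² = (7/10)Mv².
Energy conservation from release (height h) to the top (height 2r): Mgh = Mg(2r) + (7/10)M·gr.
Thus h_min = 2r + (1+k)r/2 = r(2 + 1.4/2) = 0.349 × 2.7 ≈ 0.942 m.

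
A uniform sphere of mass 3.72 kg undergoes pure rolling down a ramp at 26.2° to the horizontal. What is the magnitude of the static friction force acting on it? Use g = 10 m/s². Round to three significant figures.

f ≈ 4.69 N

Here I = (2/5)MR², so the shape factor k = I/(MR²) = 0.4.
Translational: Mg sinθ − f = Ma. Rotational about the CM: fR = Iα = kMRa, so f = kMa.
Combining, a = g sinθ/(1+k) and f = kMa = kMg sinθ/(1+k).
f = 0.4 × 3.72 × 10 × sin26.2° / 1.4 ≈ 4.69 N.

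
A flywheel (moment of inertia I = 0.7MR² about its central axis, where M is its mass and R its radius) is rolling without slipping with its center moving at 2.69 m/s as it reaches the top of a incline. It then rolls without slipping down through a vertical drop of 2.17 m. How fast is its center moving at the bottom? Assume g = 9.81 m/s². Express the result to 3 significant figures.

v ≈ 5.68 m/s

The moment of inertia is 0.7MR², giving k ≡ I/(MR²) = 0.7.
Rolling without slipping gives ω = v/R, so the total kinetic energy is ½Mv² + ½Iω² = ½(1+k)Mv² = (17/20)Mv².
Conserving energy between top and bottom: (17/20)Mv² = (17/20)Mv₀² + Mgh, hence v² = v₀² + 2gh/(1+k).
v = √(2.69² + 2×9.81×2.17/1.7) = √32.28 ≈ 5.68 m/s.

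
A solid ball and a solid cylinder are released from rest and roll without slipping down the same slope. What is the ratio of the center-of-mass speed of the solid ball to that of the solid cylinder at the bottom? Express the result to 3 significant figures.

v_ratio ≈ 1.04

Each satisfies Mgh = ½(1+k)Mv² with k = I/(MR²), so v ∝ 1/√(1+k).
For the solid ball k = 0.4; for the solid cylinder k = 0.5.
v₁/v₂ = √((1+k₂)/(1+k₁)) = √(1.5/1.4) ≈ 1.04.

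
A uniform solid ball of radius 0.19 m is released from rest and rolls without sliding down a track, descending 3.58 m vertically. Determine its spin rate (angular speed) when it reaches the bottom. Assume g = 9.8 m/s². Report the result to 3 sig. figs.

Here I = (2/5)MR², so the shape factor k = I/(MR²) = 0.4.
Pure rolling means v = ωR; then KE = ½Mv² + ½I(v/R)² = ½(1+k)Mv² = (7/10)Mv².
Energy conservation Mgh = ½(1+k)Mv² gives v = √(2gh/(1+k)) = √(2 × 9.8 × 3.58 / 1.4) = 7.08 m/s.
Then ω = v/R = 7.08 / 0.19 ≈ 37.3 rad/s.

ω ≈ 37.3 rad/s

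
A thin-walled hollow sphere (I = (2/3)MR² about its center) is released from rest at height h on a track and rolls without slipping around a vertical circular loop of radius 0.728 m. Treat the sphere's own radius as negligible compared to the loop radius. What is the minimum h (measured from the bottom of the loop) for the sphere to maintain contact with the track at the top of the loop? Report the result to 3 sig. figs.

For this body I = (2/3)MR², i.e. k = I/(MR²) = 2/3.
At the top, contact is just lost when gravity alone supplies the centripetal force: Mg = Mv_top²/r, i.e. v_top² = gr.
With ω = v/R, the kinetic energy at speed v is ½(1+k)Mv² = (5/6)Mv².
Energy conservation from release (height h) to the top (height 2r): Mgh = Mg(2r) + (5/6)M·gr.
Thus h_min = 2r + (1+k)r/2 = r(2 + 1.667/2) = 0.728 × 2.833 ≈ 2.06 m.

h_min ≈ 2.06 m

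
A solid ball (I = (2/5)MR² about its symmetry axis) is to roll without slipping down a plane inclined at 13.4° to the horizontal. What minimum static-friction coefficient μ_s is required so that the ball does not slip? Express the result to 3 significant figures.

μ_min ≈ 0.0681

Here I = (2/5)MR², so the shape factor k = I/(MR²) = 0.4.
Newton's second law down the slope: Mg sinθ − f = Ma. The torque equation fR = Iα (with α = a/R) gives f = kMa.
These give a = g sinθ/(1+k) and the required friction f = kMg sinθ/(1+k).
The normal force is N = Mg cosθ, so μ_min = f/N = k tanθ/(1+k).
μ_min = 0.4 × tan13.4° / 1.4 ≈ 0.0681.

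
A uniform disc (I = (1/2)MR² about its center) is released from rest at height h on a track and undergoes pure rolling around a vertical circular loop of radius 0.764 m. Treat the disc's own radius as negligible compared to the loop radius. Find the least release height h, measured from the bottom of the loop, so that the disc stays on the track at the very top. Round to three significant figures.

h_min ≈ 2.10 m

For this body I = (1/2)MR², i.e. k = I/(MR²) = 0.5.
At the top, contact is just lost when gravity alone supplies the centripetal force: Mg = Mv_top²/r, i.e. v_top² = gr.
With ω = v/R, the kinetic energy at speed v is ½(1+k)Mv² = (3/4)Mv².
Energy conservation from release (height h) to the top (height 2r): Mgh = Mg(2r) + (3/4)M·gr.
Thus h_min = 2r + (1+k)r/2 = r(2 + 1.5/2) = 0.764 × 2.75 ≈ 2.10 m.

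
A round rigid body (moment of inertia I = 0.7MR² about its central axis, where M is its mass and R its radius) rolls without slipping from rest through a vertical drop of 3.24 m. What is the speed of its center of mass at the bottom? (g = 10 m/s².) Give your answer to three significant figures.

The moment of inertia is 0.7MR², giving k ≡ I/(MR²) = 0.7.
Pure rolling means v = ωR; then KE = ½Mv² + ½I(v/R)² = ½(1+k)Mv² = (17/20)Mv².
Setting Mgh = (17/20)Mv² gives v = √(2gh/(1+k)) = √(2·10·3.24/1.7) ≈ 6.17 m/s.

v ≈ 6.17 m/s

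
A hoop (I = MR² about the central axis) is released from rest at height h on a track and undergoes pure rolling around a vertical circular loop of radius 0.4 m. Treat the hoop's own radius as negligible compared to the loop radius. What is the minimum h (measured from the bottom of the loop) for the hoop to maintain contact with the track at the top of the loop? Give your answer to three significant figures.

h_min ≈ 1.20 m

With I = MR², the ratio k = I/(MR²) is 1.
At the top of the loop, the minimum-contact condition is Mg = Mv_top²/r, so v_top² = gr.
With ω = v/R, the kinetic energy at speed v is ½(1+k)Mv² = Mv².
Energy conservation from release (height h) to the top (height 2r): Mgh = Mg(2r) + M·gr.
Thus h_min = 2r + (1+k)r/2 = r(2 + 2/2) = 0.4 × 3 ≈ 1.20 m.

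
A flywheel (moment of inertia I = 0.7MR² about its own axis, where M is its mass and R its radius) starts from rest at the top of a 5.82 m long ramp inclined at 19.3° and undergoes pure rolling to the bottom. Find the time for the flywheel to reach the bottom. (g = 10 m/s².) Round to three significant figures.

t ≈ 2.45 s

Here I = 0.7MR², so the shape factor k = I/(MR²) = 0.7.
Along the incline Mg sinθ − f = Ma, and torque about the center fR = Iα = kMR²(a/R) gives f = kMa.
Hence a = g sinθ/(1+k) = 10×sin19.3°/1.7 = 1.944 m/s².
With constant a from rest, t = √(2L/a) = √(2·5.82/1.944) ≈ 2.45 s.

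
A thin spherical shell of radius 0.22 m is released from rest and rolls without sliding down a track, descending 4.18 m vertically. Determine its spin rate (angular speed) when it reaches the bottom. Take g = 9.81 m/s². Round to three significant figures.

The moment of inertia is (2/3)MR², giving k ≡ I/(MR²) = 2/3.
Rolling without slipping gives ω = v/R, so the total kinetic energy is ½Mv² + ½Iω² = ½(1+k)Mv² = (5/6)Mv².
Energy conservation Mgh = ½(1+k)Mv² gives v = √(2gh/(1+k)) = √(2 × 9.81 × 4.18 / 1.667) = 7.015 m/s.
The angular speed follows from ω = v/R = 7.015/0.22 ≈ 31.9 rad/s.

ω ≈ 31.9 rad/s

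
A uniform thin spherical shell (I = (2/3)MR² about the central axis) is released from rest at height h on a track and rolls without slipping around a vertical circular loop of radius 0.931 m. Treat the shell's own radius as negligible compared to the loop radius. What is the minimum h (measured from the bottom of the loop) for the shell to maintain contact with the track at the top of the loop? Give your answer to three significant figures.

h_min ≈ 2.64 m

Here I = (2/3)MR², so the shape factor k = I/(MR²) = 2/3.
At the top of the loop, the minimum-contact condition is Mg = Mv_top²/r, so v_top² = gr.
With ω = v/R, the kinetic energy at speed v is ½(1+k)Mv² = (5/6)Mv².
Energy conservation from release (height h) to the top (height 2r): Mgh = Mg(2r) + (5/6)M·gr.
Thus h_min = 2r + (1+k)r/2 = r(2 + 1.667/2) = 0.931 × 2.833 ≈ 2.64 m.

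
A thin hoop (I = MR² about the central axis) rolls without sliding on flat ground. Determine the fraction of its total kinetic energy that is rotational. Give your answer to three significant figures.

For this body I = MR², i.e. k = I/(MR²) = 1.
Since ω = v/R, the translational part is ½Mv² and the rotational part is ½I(v/R)² = ½kMv²; the total is ½(1+k)Mv².
The rotational fraction is therefore k/(1+k) = 1/2 ≈ 0.500.

fraction ≈ 0.500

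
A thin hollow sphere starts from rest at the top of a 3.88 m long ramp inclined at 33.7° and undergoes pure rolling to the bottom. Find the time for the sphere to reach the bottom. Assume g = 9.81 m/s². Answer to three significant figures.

t ≈ 1.54 s

The moment of inertia is (2/3)MR², giving k ≡ I/(MR²) = 2/3.
Translational: Mg sinθ − f = Ma. Rotational about the CM: fR = Iα = kMRa, so f = kMa.
Hence a = g sinθ/(1+k) = 9.81×sin33.7°/1.667 = 3.266 m/s².
Starting from rest, L = ½at², so t = √(2L/a) = √(2×3.88/3.266) ≈ 1.54 s.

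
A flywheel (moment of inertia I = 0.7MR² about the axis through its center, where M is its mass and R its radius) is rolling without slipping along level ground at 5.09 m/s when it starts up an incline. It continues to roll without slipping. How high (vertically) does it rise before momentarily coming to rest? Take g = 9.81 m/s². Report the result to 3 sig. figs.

h ≈ 2.24 m

With I = 0.7MR², the ratio k = I/(MR²) is 0.7.
Pure rolling means v = ωR; then KE = ½Mv² + ½I(v/R)² = ½(1+k)Mv² = (17/20)Mv².
At the top the kinetic energy is zero, so (17/20)Mv₀² = Mgh.
Thus h = (1+k)v₀²/(2g) = 1.7 × 5.09² / (2 × 9.81) ≈ 2.24 m.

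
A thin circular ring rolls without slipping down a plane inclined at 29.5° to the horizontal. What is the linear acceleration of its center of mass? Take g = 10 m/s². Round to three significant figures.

With I = MR², the ratio k = I/(MR²) is 1.
Along the incline Mg sinθ − f = Ma, and torque about the center fR = Iα = kMR²(a/R) gives f = kMa.
Eliminating f: Mg sinθ = (1+k)Ma, so a = g sinθ/(1+k) = 10 × sin29.5° / 2 ≈ 2.46 m/s².

a ≈ 2.46 m/s²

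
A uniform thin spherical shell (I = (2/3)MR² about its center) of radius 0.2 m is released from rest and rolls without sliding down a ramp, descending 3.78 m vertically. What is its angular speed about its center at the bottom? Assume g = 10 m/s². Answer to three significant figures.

ω ≈ 33.7 rad/s

For this body I = (2/3)MR², i.e. k = I/(MR²) = 2/3.
Pure rolling means v = ωR; then KE = ½Mv² + ½I(v/R)² = ½(1+k)Mv² = (5/6)Mv².
Energy conservation Mgh = ½(1+k)Mv² gives v = √(2gh/(1+k)) = √(2 × 10 × 3.78 / 1.667) = 6.735 m/s.
Then ω = v/R = 6.735 / 0.2 ≈ 33.7 rad/s.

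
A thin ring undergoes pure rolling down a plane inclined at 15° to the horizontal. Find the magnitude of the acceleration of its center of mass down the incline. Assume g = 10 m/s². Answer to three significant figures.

The moment of inertia is MR², giving k ≡ I/(MR²) = 1.
Along the incline Mg sinθ − f = Ma, and torque about the center fR = Iα = kMR²(a/R) gives f = kMa.
Eliminating f: Mg sinθ = (1+k)Ma, so a = g sinθ/(1+k) = 10 × sin15° / 2 ≈ 1.29 m/s².

a ≈ 1.29 m/s²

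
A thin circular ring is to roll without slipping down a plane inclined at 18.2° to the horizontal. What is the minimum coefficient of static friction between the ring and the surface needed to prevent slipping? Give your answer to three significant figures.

μ_min ≈ 0.164

The moment of inertia is MR², giving k ≡ I/(MR²) = 1.
Newton's second law down the slope: Mg sinθ − f = Ma. The torque equation fR = Iα (with α = a/R) gives f = kMa.
These give a = g sinθ/(1+k) and the required friction f = kMg sinθ/(1+k).
The normal force is N = Mg cosθ, so μ_min = f/N = k tanθ/(1+k).
μ_min = 1 × tan18.2° / 2 ≈ 0.164.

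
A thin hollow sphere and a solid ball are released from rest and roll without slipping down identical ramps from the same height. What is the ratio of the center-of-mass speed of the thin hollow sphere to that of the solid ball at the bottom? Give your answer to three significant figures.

Each satisfies Mgh = ½(1+k)Mv² with k = I/(MR²), so v ∝ 1/√(1+k).
For the thin hollow sphere k = 2/3; for the solid ball k = 0.4.
v₁/v₂ = √((1+k₂)/(1+k₁)) = √(1.4/1.667) ≈ 0.917.

v_ratio ≈ 0.917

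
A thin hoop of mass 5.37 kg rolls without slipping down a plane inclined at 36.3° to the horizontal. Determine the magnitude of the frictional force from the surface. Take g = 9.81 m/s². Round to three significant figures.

The moment of inertia is MR², giving k ≡ I/(MR²) = 1.
Translational: Mg sinθ − f = Ma. Rotational about the CM: fR = Iα = kMRa, so f = kMa.
Combining, a = g sinθ/(1+k) and f = kMa = kMg sinθ/(1+k).
f = 1 × 5.37 × 9.81 × sin36.3° / 2 ≈ 15.6 N.

f ≈ 15.6 N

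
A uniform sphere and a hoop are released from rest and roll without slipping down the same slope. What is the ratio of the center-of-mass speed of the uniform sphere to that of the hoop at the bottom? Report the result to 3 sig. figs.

Each satisfies Mgh = ½(1+k)Mv² with k = I/(MR²), so v ∝ 1/√(1+k).
For the uniform sphere k = 0.4; for the hoop k = 1.
v₁/v₂ = √((1+k₂)/(1+k₁)) = √(2/1.4) ≈ 1.20.

v_ratio ≈ 1.20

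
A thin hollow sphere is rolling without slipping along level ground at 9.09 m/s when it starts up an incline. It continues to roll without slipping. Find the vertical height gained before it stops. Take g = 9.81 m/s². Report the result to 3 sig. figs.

h ≈ 7.02 m

With I = (2/3)MR², the ratio k = I/(MR²) is 2/3.
Since it rolls without slipping, ω = v/R and KE = ½Mv² + ½Iω² = ½(1+k)Mv² = (5/6)Mv².
All of this converts to potential energy at the highest point: (5/6)Mv₀² = Mgh.
Thus h = (1+k)v₀²/(2g) = 1.667 × 9.09² / (2 × 9.81) ≈ 7.02 m.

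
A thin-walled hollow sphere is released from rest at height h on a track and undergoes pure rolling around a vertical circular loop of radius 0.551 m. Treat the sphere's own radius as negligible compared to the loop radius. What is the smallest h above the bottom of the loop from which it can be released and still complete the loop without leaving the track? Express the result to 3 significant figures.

h_min ≈ 1.56 m

The moment of inertia is (2/3)MR², giving k ≡ I/(MR²) = 2/3.
At the top of the loop, the minimum-contact condition is Mg = Mv_top²/r, so v_top² = gr.
With ω = v/R, the kinetic energy at speed v is ½(1+k)Mv² = (5/6)Mv².
Energy conservation from release (height h) to the top (height 2r): Mgh = Mg(2r) + (5/6)M·gr.
Thus h_min = 2r + (1+k)r/2 = r(2 + 1.667/2) = 0.551 × 2.833 ≈ 1.56 m.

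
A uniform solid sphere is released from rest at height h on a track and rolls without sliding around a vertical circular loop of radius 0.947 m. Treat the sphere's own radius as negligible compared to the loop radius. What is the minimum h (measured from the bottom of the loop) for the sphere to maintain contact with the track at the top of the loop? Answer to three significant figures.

The moment of inertia is (2/5)MR², giving k ≡ I/(MR²) = 0.4.
At the top, contact is just lost when gravity alone supplies the centripetal force: Mg = Mv_top²/r, i.e. v_top² = gr.
With ω = v/R, the kinetic energy at speed v is ½(1+k)Mv² = (7/10)Mv².
Energy conservation from release (height h) to the top (height 2r): Mgh = Mg(2r) + (7/10)M·gr.
Thus h_min = 2r + (1+k)r/2 = r(2 + 1.4/2) = 0.947 × 2.7 ≈ 2.56 m.

h_min ≈ 2.56 m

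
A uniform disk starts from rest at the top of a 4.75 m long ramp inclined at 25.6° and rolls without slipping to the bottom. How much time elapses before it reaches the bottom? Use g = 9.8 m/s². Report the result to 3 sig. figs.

Here I = (1/2)MR², so the shape factor k = I/(MR²) = 0.5.
Translational: Mg sinθ − f = Ma. Rotational about the CM: fR = Iα = kMRa, so f = kMa.
Hence a = g sinθ/(1+k) = 9.8×sin25.6°/1.5 = 2.823 m/s².
Starting from rest, L = ½at², so t = √(2L/a) = √(2×4.75/2.823) ≈ 1.83 s.

t ≈ 1.83 s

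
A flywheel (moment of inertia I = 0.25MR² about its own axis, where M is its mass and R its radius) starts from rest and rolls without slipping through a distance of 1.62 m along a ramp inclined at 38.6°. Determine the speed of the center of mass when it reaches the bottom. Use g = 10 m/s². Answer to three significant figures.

v ≈ 4.02 m/s

The moment of inertia is 0.25MR², giving k ≡ I/(MR²) = 0.25.
The rolling condition ω = v/R makes the rotational term ½I(v/R)² = ½kMv², so KE_total = ½(1+k)Mv² = (5/8)Mv².
The vertical drop is h = L sinθ = 1.62 × sin38.6° = 1.011 m.
Setting Mgh = (5/8)Mv² gives v = √(2gh/(1+k)) = √(2·10·1.011/1.25) ≈ 4.02 m/s.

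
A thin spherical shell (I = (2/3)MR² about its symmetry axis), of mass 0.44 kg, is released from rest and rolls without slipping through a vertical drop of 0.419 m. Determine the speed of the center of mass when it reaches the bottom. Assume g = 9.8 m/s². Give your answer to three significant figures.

With I = (2/3)MR², the ratio k = I/(MR²) is 2/3.
Rolling without slipping gives ω = v/R, so the total kinetic energy is ½Mv² + ½Iω² = ½(1+k)Mv² = (5/6)Mv².
Setting Mgh = (5/6)Mv² gives v = √(2gh/(1+k)) = √(2·9.8·0.419/1.667) ≈ 2.22 m/s.

v ≈ 2.22 m/s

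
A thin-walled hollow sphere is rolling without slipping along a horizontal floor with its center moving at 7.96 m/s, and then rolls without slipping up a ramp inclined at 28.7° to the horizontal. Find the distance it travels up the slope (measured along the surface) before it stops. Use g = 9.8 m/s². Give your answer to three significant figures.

d ≈ 11.2 m

With I = (2/3)MR², the ratio k = I/(MR²) is 2/3.
The rolling condition ω = v/R makes the rotational term ½I(v/R)² = ½kMv², so KE_total = ½(1+k)Mv² = (5/6)Mv².
Setting this equal to Mgh gives the vertical rise h = (1+k)v₀²/(2g) = 1.667×7.96²/(2×9.8) = 5.388 m.
Along the incline, d = h/sinθ = 5.388/sin28.7° ≈ 11.2 m.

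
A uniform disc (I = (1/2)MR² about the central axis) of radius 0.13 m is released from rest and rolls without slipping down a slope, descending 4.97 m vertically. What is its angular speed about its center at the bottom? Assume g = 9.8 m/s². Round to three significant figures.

ω ≈ 62.0 rad/s

For this body I = (1/2)MR², i.e. k = I/(MR²) = 0.5.
Rolling without slipping gives ω = v/R, so the total kinetic energy is ½Mv² + ½Iω² = ½(1+k)Mv² = (3/4)Mv².
Energy conservation Mgh = ½(1+k)Mv² gives v = √(2gh/(1+k)) = √(2 × 9.8 × 4.97 / 1.5) = 8.059 m/s.
Then ω = v/R = 8.059 / 0.13 ≈ 62.0 rad/s.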